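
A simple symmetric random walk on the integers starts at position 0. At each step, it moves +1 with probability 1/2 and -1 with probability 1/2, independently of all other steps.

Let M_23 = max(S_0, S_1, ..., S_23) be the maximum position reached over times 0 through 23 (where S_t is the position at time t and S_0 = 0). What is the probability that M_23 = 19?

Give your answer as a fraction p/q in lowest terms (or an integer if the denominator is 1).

Let M_23 = max(S_0,...,S_23). Use the reflection principle: for j ≥ 1, #{paths with M_23 ≥ j} = #{S_23 ≥ j} + #{S_23 ≥ j+1}.
By reflection, #{M_23 ≥ 19} = #{S_23 ≥ 19} + #{S_23 ≥ 20} = 277 + 24 = 301.
#{M_23 ≥ 20} = #{S_23 ≥ 20} + #{S_23 ≥ 21} = 24 + 24 = 48.
#{M_23 = 19} = 301 - 48 = 253.
P(M_23 = 19) = 253/8388608 = 253/8388608

Answer: 253/8388608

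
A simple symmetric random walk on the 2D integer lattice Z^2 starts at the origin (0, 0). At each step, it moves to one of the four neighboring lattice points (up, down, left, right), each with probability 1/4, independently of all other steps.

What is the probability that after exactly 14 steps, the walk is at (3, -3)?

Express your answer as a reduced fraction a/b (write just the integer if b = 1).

Let h be the number of horizontal steps (so 14-h are vertical). To end at (3,-3) need (h+3)/2 right-steps and ((14-h)-3)/2 up-steps.
Sum over h with 3 ≤ h ≤ 11, h ≡ 1 (mod 2), 14-h ≡ 1 (mod 2):
h=3: C(14,3)·C(3,3)·C(11,4) = 364·1·330 = 120120
h=5: C(14,5)·C(5,4)·C(9,3) = 2002·5·84 = 840840
h=7: C(14,7)·C(7,5)·C(7,2) = 3432·21·21 = 1513512
h=9: C(14,9)·C(9,6)·C(5,1) = 2002·84·5 = 840840
h=11: C(14,11)·C(11,7)·C(3,0) = 364·330·1 = 120120
Total favorable: 3435432
Total paths: 4^14 = 268435456
P = 3435432/268435456 = 429429/33554432

Answer: 429429/33554432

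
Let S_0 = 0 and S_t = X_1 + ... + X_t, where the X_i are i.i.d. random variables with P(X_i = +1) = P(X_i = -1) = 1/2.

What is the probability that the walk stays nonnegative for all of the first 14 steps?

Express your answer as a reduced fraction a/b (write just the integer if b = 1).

Let f(t,s) = #length-t paths at position s with S_1..S_t all ≥ 0.
f(t,s) = f(t-1,s-1) + f(t-1,s+1) for s ≥ 0; f(t,s) = 0 for s < 0.
t=0: f(0,0)=1
t=1: f(1,1)=1
t=2: f(2,0)=1 f(2,2)=1
t=3: f(3,1)=2 f(3,3)=1
t=4: f(4,0)=2 f(4,2)=3 f(4,4)=1
t=5: f(5,1)=5 f(5,3)=4 f(5,5)=1
t=6: f(6,0)=5 f(6,2)=9 f(6,4)=5 f(6,6)=1
t=7: f(7,1)=14 f(7,3)=14 f(7,5)=6 f(7,7)=1
t=8: f(8,0)=14 f(8,2)=28 f(8,4)=20 f(8,6)=7 f(8,8)=1
t=9: f(9,1)=42 f(9,3)=48 f(9,5)=27 f(9,7)=8 f(9,9)=1
t=10: f(10,0)=42 f(10,2)=90 f(10,4)=75 f(10,6)=35 f(10,8)=9 f(10,10)=1
t=11: f(11,1)=132 f(11,3)=165 f(11,5)=110 f(11,7)=44 f(11,9)=10 f(11,11)=1
t=12: f(12,0)=132 f(12,2)=297 f(12,4)=275 f(12,6)=154 f(12,8)=54 f(12,10)=11 f(12,12)=1
t=13: f(13,1)=429 f(13,3)=572 f(13,5)=429 f(13,7)=208 f(13,9)=65 f(13,11)=12 f(13,13)=1
t=14: f(14,0)=429 f(14,2)=1001 f(14,4)=1001 f(14,6)=637 f(14,8)=273 f(14,10)=77 f(14,12)=13 f(14,14)=1
Σ_s f(14,s) = 3432
P = 3432/16384 = 429/2048

Answer: 429/2048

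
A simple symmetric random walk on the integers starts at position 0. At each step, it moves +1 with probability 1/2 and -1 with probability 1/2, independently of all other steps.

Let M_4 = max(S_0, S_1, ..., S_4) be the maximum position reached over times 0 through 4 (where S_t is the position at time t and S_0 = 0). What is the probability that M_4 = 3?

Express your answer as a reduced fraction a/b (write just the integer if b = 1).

Answer: 1/16

Derivation:
Let M_4 = max(S_0,...,S_4). Use the reflection principle: for j ≥ 1, #{paths with M_4 ≥ j} = #{S_4 ≥ j} + #{S_4 ≥ j+1}.
By reflection, #{M_4 ≥ 3} = #{S_4 ≥ 3} + #{S_4 ≥ 4} = 1 + 1 = 2.
#{M_4 ≥ 4} = #{S_4 ≥ 4} + #{S_4 ≥ 5} = 1 + 0 = 1.
#{M_4 = 3} = 2 - 1 = 1.
P(M_4 = 3) = 1/16 = 1/16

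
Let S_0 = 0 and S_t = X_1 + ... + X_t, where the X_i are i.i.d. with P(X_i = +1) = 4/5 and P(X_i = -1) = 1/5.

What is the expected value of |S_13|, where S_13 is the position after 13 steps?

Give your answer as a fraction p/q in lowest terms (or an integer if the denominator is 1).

Answer: 1909111893/244140625

Derivation:
S_13 takes values m ≡ 1 (mod 2) with |m| ≤ 13; P(S_13=m) = C(13,(13+m)/2) · (4/5)^((13+m)/2) · (1/5)^((13-m)/2).
Distribution: P(S=-13)=1/1220703125, P(S=-11)=52/1220703125, P(S=-9)=1248/1220703125, P(S=-7)=18304/1220703125, P(S=-5)=36608/244140625, P(S=-3)=1317888/1220703125, P(S=-1)=7028736/1220703125, P(S=1)=28114944/1220703125, P(S=3)=84344832/1220703125, P(S=5)=37486592/244140625, P(S=7)=299892736/1220703125, P(S=9)=327155712/1220703125, P(S=11)=218103808/1220703125, P(S=13)=67108864/1220703125
E[|S_13|] = Σ_m |m|·P(S_13=m) = 1909111893/244140625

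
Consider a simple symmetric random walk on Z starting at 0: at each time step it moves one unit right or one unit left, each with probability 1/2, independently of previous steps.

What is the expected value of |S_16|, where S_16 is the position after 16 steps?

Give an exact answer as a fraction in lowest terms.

Answer: 6435/2048

Derivation:
S_16 takes values m ≡ 0 (mod 2) with |m| ≤ 16; P(S_16=m) = C(16,(16+m)/2)/2^16.
Total paths: 2^16 = 65536
Distribution: P(S=-16)=1/65536, P(S=-14)=16/65536, P(S=-12)=120/65536, P(S=-10)=560/65536, P(S=-8)=1820/65536, P(S=-6)=4368/65536, P(S=-4)=8008/65536, P(S=-2)=11440/65536, P(S=0)=12870/65536, P(S=2)=11440/65536, P(S=4)=8008/65536, P(S=6)=4368/65536, P(S=8)=1820/65536, P(S=10)=560/65536, P(S=12)=120/65536, P(S=14)=16/65536, P(S=16)=1/65536
E[|S_16|] = Σ_m |m|·P(S_16=m) = 205920/65536 = 6435/2048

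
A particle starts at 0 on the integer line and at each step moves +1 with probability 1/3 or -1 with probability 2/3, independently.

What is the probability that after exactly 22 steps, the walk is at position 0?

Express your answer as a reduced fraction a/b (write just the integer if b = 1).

To reach position 0 after 22 steps: need 11 steps of +1 and 11 steps of -1.
Number of such sequences: C(22,11) = 705432
Each has probability (1/3)^11 · (2/3)^11 = 2048/31381059609
P = 705432 · 2048/31381059609 = 481574912/10460353203

Answer: 481574912/10460353203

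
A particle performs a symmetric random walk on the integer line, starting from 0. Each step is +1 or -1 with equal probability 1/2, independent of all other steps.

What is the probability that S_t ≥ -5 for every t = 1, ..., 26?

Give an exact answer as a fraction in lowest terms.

Answer: 50480055/67108864

Derivation:
Let f(t,s) = #length-t paths at position s with S_1..S_t all ≥ -5.
f(t,s) = f(t-1,s-1) + f(t-1,s+1) for s ≥ -5; f(t,s) = 0 for s < -5.
t=0: f(0,0)=1
t=1: f(1,-1)=1 f(1,1)=1
t=2: f(2,-2)=1 f(2,0)=2 f(2,2)=1
t=3: f(3,-3)=1 f(3,-1)=3 f(3,1)=3 f(3,3)=1
t=4: f(4,-4)=1 f(4,-2)=4 f(4,0)=6 f(4,2)=4 f(4,4)=1
t=5: f(5,-5)=1 f(5,-3)=5 f(5,-1)=10 f(5,1)=10 f(5,3)=5 f(5,5)=1
t=6: f(6,-4)=6 f(6,-2)=15 f(6,0)=20 f(6,2)=15 f(6,4)=6 f(6,6)=1
t=7: f(7,-5)=6 f(7,-3)=21 f(7,-1)=35 f(7,1)=35 f(7,3)=21 f(7,5)=7 f(7,7)=1
t=8: f(8,-4)=27 f(8,-2)=56 f(8,0)=70 f(8,2)=56 f(8,4)=28 f(8,6)=8 f(8,8)=1
t=9: f(9,-5)=27 f(9,-3)=83 f(9,-1)=126 f(9,1)=126 f(9,3)=84 f(9,5)=36 f(9,7)=9 f(9,9)=1
t=10: f(10,-4)=110 f(10,-2)=209 f(10,0)=252 f(10,2)=210 f(10,4)=120 f(10,6)=45 f(10,8)=10 f(10,10)=1
t=11: f(11,-5)=110 f(11,-3)=319 f(11,-1)=461 f(11,1)=462 f(11,3)=330 f(11,5)=165 f(11,7)=55 f(11,9)=11 f(11,11)=1
t=12: f(12,-4)=429 f(12,-2)=780 f(12,0)=923 f(12,2)=792 f(12,4)=495 f(12,6)=220 f(12,8)=66 f(12,10)=12 f(12,12)=1
t=13: f(13,-5)=429 f(13,-3)=1209 f(13,-1)=1703 f(13,1)=1715 f(13,3)=1287 f(13,5)=715 f(13,7)=286 f(13,9)=78 f(13,11)=13 f(13,13)=1
t=14: f(14,-4)=1638 f(14,-2)=2912 f(14,0)=3418 f(14,2)=3002 f(14,4)=2002 f(14,6)=1001 f(14,8)=364 f(14,10)=91 f(14,12)=14 f(14,14)=1
t=15: f(15,-5)=1638 f(15,-3)=4550 f(15,-1)=6330 f(15,1)=6420 f(15,3)=5004 f(15,5)=3003 f(15,7)=1365 f(15,9)=455 f(15,11)=105 f(15,13)=15 f(15,15)=1
t=16: f(16,-4)=6188 f(16,-2)=10880 f(16,0)=12750 f(16,2)=11424 f(16,4)=8007 f(16,6)=4368 f(16,8)=1820 f(16,10)=560 f(16,12)=120 f(16,14)=16 f(16,16)=1
t=17: f(17,-5)=6188 f(17,-3)=17068 f(17,-1)=23630 f(17,1)=24174 f(17,3)=19431 f(17,5)=12375 f(17,7)=6188 f(17,9)=2380 f(17,11)=680 f(17,13)=136 f(17,15)=17 f(17,17)=1
t=18: f(18,-4)=23256 f(18,-2)=40698 f(18,0)=47804 f(18,2)=43605 f(18,4)=31806 f(18,6)=18563 f(18,8)=8568 f(18,10)=3060 f(18,12)=816 f(18,14)=153 f(18,16)=18 f(18,18)=1
t=19: f(19,-5)=23256 f(19,-3)=63954 f(19,-1)=88502 f(19,1)=91409 f(19,3)=75411 f(19,5)=50369 f(19,7)=27131 f(19,9)=11628 f(19,11)=3876 f(19,13)=969 f(19,15)=171 f(19,17)=19 f(19,19)=1
t=20: f(20,-4)=87210 f(20,-2)=152456 f(20,0)=179911 f(20,2)=166820 f(20,4)=125780 f(20,6)=77500 f(20,8)=38759 f(20,10)=15504 f(20,12)=4845 f(20,14)=1140 f(20,16)=190 f(20,18)=20 f(20,20)=1
t=21: f(21,-5)=87210 f(21,-3)=239666 f(21,-1)=332367 f(21,1)=346731 f(21,3)=292600 f(21,5)=203280 f(21,7)=116259 f(21,9)=54263 f(21,11)=20349 f(21,13)=5985 f(21,15)=1330 f(21,17)=210 f(21,19)=21 f(21,21)=1
t=22: f(22,-4)=326876 f(22,-2)=572033 f(22,0)=679098 f(22,2)=639331 f(22,4)=495880 f(22,6)=319539 f(22,8)=170522 f(22,10)=74612 f(22,12)=26334 f(22,14)=7315 f(22,16)=1540 f(22,18)=231 f(22,20)=22 f(22,22)=1
t=23: f(23,-5)=326876 f(23,-3)=898909 f(23,-1)=1251131 f(23,1)=1318429 f(23,3)=1135211 f(23,5)=815419 f(23,7)=490061 f(23,9)=245134 f(23,11)=100946 f(23,13)=33649 f(23,15)=8855 f(23,17)=1771 f(23,19)=253 f(23,21)=23 f(23,23)=1
t=24: f(24,-4)=1225785 f(24,-2)=2150040 f(24,0)=2569560 f(24,2)=2453640 f(24,4)=1950630 f(24,6)=1305480 f(24,8)=735195 f(24,10)=346080 f(24,12)=134595 f(24,14)=42504 f(24,16)=10626 f(24,18)=2024 f(24,20)=276 f(24,22)=24 f(24,24)=1
t=25: f(25,-5)=1225785 f(25,-3)=3375825 f(25,-1)=4719600 f(25,1)=5023200 f(25,3)=4404270 f(25,5)=3256110 f(25,7)=2040675 f(25,9)=1081275 f(25,11)=480675 f(25,13)=177099 f(25,15)=53130 f(25,17)=12650 f(25,19)=2300 f(25,21)=300 f(25,23)=25 f(25,25)=1
t=26: f(26,-4)=4601610 f(26,-2)=8095425 f(26,0)=9742800 f(26,2)=9427470 f(26,4)=7660380 f(26,6)=5296785 f(26,8)=3121950 f(26,10)=1561950 f(26,12)=657774 f(26,14)=230229 f(26,16)=65780 f(26,18)=14950 f(26,20)=2600 f(26,22)=325 f(26,24)=26 f(26,26)=1
Σ_s f(26,s) = 50480055
P = 50480055/67108864 = 50480055/67108864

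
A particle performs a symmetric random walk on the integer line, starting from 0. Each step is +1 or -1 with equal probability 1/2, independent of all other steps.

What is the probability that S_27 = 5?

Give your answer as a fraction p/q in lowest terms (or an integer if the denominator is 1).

Answer: 13037895/134217728

Derivation:
To reach position 5 after 27 steps: need 16 steps of +1 and 11 of -1.
Favorable paths: C(27,16) = 13037895
Total paths: 2^27 = 134217728
P = 13037895/134217728 = 13037895/134217728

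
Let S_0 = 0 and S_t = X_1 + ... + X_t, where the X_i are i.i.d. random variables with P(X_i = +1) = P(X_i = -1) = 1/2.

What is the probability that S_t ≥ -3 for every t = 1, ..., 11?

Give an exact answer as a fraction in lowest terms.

Let f(t,s) = #length-t paths at position s with S_1..S_t all ≥ -3.
f(t,s) = f(t-1,s-1) + f(t-1,s+1) for s ≥ -3; f(t,s) = 0 for s < -3.
t=0: f(0,0)=1
t=1: f(1,-1)=1 f(1,1)=1
t=2: f(2,-2)=1 f(2,0)=2 f(2,2)=1
t=3: f(3,-3)=1 f(3,-1)=3 f(3,1)=3 f(3,3)=1
t=4: f(4,-2)=4 f(4,0)=6 f(4,2)=4 f(4,4)=1
t=5: f(5,-3)=4 f(5,-1)=10 f(5,1)=10 f(5,3)=5 f(5,5)=1
t=6: f(6,-2)=14 f(6,0)=20 f(6,2)=15 f(6,4)=6 f(6,6)=1
t=7: f(7,-3)=14 f(7,-1)=34 f(7,1)=35 f(7,3)=21 f(7,5)=7 f(7,7)=1
t=8: f(8,-2)=48 f(8,0)=69 f(8,2)=56 f(8,4)=28 f(8,6)=8 f(8,8)=1
t=9: f(9,-3)=48 f(9,-1)=117 f(9,1)=125 f(9,3)=84 f(9,5)=36 f(9,7)=9 f(9,9)=1
t=10: f(10,-2)=165 f(10,0)=242 f(10,2)=209 f(10,4)=120 f(10,6)=45 f(10,8)=10 f(10,10)=1
t=11: f(11,-3)=165 f(11,-1)=407 f(11,1)=451 f(11,3)=329 f(11,5)=165 f(11,7)=55 f(11,9)=11 f(11,11)=1
Σ_s f(11,s) = 1584
P = 1584/2048 = 99/128

Answer: 99/128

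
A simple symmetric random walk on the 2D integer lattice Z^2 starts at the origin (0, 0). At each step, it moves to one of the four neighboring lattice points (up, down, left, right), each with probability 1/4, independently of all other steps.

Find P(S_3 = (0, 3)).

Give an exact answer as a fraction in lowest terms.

Let h be the number of horizontal steps (so 3-h are vertical). To end at (0,3) need (h+0)/2 right-steps and ((3-h)+3)/2 up-steps.
Sum over h with 0 ≤ h ≤ 0, h ≡ 0 (mod 2), 3-h ≡ 1 (mod 2):
h=0: C(3,0)·C(0,0)·C(3,3) = 1·1·1 = 1
Total favorable: 1
Total paths: 4^3 = 64
P = 1/64 = 1/64

Answer: 1/64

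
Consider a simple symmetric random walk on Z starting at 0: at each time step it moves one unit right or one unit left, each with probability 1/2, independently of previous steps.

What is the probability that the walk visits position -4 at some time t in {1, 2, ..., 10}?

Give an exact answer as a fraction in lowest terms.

Count via complement. Let g(t,s) = #length-t paths at position s with S_1..S_t all ≠ -4.
g(t,s) = g(t-1,s-1) + g(t-1,s+1) for s ≠ -4; g(t,-4) = 0.
t=0: g(0,0)=1
t=1: g(1,-1)=1 g(1,1)=1
t=2: g(2,-2)=1 g(2,0)=2 g(2,2)=1
t=3: g(3,-3)=1 g(3,-1)=3 g(3,1)=3 g(3,3)=1
t=4: g(4,-2)=4 g(4,0)=6 g(4,2)=4 g(4,4)=1
t=5: g(5,-3)=4 g(5,-1)=10 g(5,1)=10 g(5,3)=5 g(5,5)=1
t=6: g(6,-2)=14 g(6,0)=20 g(6,2)=15 g(6,4)=6 g(6,6)=1
t=7: g(7,-3)=14 g(7,-1)=34 g(7,1)=35 g(7,3)=21 g(7,5)=7 g(7,7)=1
t=8: g(8,-2)=48 g(8,0)=69 g(8,2)=56 g(8,4)=28 g(8,6)=8 g(8,8)=1
t=9: g(9,-3)=48 g(9,-1)=117 g(9,1)=125 g(9,3)=84 g(9,5)=36 g(9,7)=9 g(9,9)=1
t=10: g(10,-2)=165 g(10,0)=242 g(10,2)=209 g(10,4)=120 g(10,6)=45 g(10,8)=10 g(10,10)=1
Paths never hitting -4: Σ_s g(10,s) = 792
Paths hitting -4: 2^10 - 792 = 232
P = 232/1024 = 29/128

Answer: 29/128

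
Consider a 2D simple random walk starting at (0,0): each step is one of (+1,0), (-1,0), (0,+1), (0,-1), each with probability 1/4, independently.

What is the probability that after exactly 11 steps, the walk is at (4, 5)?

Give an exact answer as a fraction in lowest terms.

Answer: 2541/2097152

Derivation:
Let h be the number of horizontal steps (so 11-h are vertical). To end at (4,5) need (h+4)/2 right-steps and ((11-h)+5)/2 up-steps.
Sum over h with 4 ≤ h ≤ 6, h ≡ 0 (mod 2), 11-h ≡ 1 (mod 2):
h=4: C(11,4)·C(4,4)·C(7,6) = 330·1·7 = 2310
h=6: C(11,6)·C(6,5)·C(5,5) = 462·6·1 = 2772
Total favorable: 5082
Total paths: 4^11 = 4194304
P = 5082/4194304 = 2541/2097152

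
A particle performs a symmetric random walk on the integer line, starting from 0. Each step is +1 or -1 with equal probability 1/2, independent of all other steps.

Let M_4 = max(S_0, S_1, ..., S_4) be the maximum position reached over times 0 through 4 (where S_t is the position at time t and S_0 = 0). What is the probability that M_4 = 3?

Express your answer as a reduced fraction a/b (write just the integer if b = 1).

Answer: 1/16

Derivation:
Let M_4 = max(S_0,...,S_4). Use the reflection principle: for j ≥ 1, #{paths with M_4 ≥ j} = #{S_4 ≥ j} + #{S_4 ≥ j+1}.
By reflection, #{M_4 ≥ 3} = #{S_4 ≥ 3} + #{S_4 ≥ 4} = 1 + 1 = 2.
#{M_4 ≥ 4} = #{S_4 ≥ 4} + #{S_4 ≥ 5} = 1 + 0 = 1.
#{M_4 = 3} = 2 - 1 = 1.
P(M_4 = 3) = 1/16 = 1/16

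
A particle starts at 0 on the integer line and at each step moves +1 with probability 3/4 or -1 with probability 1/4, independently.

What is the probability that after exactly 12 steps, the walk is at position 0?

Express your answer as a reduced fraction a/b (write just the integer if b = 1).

To be at 0 after 12 steps: need exactly 6 steps of +1 and 6 of -1.
Number of such sequences: C(12,6) = 924
Each has probability (3/4)^6 · (1/4)^6 = 729/16777216
P = 924 · 729/16777216 = 168399/4194304

Answer: 168399/4194304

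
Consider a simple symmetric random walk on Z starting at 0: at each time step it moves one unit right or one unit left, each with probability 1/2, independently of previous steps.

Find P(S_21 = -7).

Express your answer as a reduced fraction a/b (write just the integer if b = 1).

Answer: 14535/262144

Derivation:
To reach position -7 after 21 steps: need 7 steps of +1 and 14 of -1.
Favorable paths: C(21,7) = 116280
Total paths: 2^21 = 2097152
P = 116280/2097152 = 14535/262144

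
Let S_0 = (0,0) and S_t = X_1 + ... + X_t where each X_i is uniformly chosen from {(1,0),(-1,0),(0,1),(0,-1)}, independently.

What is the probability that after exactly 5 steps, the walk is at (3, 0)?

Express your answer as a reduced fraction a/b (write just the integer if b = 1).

Answer: 25/1024

Derivation:
Let h be the number of horizontal steps (so 5-h are vertical). To end at (3,0) need (h+3)/2 right-steps and ((5-h)+0)/2 up-steps.
Sum over h with 3 ≤ h ≤ 5, h ≡ 1 (mod 2), 5-h ≡ 0 (mod 2):
h=3: C(5,3)·C(3,3)·C(2,1) = 10·1·2 = 20
h=5: C(5,5)·C(5,4)·C(0,0) = 1·5·1 = 5
Total favorable: 25
Total paths: 4^5 = 1024
P = 25/1024 = 25/1024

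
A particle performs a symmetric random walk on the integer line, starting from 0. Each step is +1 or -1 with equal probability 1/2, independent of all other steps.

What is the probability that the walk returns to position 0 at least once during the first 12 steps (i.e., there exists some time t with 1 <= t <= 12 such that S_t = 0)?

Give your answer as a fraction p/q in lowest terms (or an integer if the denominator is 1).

Answer: 793/1024

Derivation:
Count via complement. Let g(t,s) = #length-t paths at position s with S_1..S_t all ≠ 0.
g(t,s) = g(t-1,s-1) + g(t-1,s+1) for s ≠ 0; g(t,0) = 0.
t=0: g(0,0)=1
t=1: g(1,-1)=1 g(1,1)=1
t=2: g(2,-2)=1 g(2,2)=1
t=3: g(3,-3)=1 g(3,-1)=1 g(3,1)=1 g(3,3)=1
t=4: g(4,-4)=1 g(4,-2)=2 g(4,2)=2 g(4,4)=1
t=5: g(5,-5)=1 g(5,-3)=3 g(5,-1)=2 g(5,1)=2 g(5,3)=3 g(5,5)=1
t=6: g(6,-6)=1 g(6,-4)=4 g(6,-2)=5 g(6,2)=5 g(6,4)=4 g(6,6)=1
t=7: g(7,-7)=1 g(7,-5)=5 g(7,-3)=9 g(7,-1)=5 g(7,1)=5 g(7,3)=9 g(7,5)=5 g(7,7)=1
t=8: g(8,-8)=1 g(8,-6)=6 g(8,-4)=14 g(8,-2)=14 g(8,2)=14 g(8,4)=14 g(8,6)=6 g(8,8)=1
t=9: g(9,-9)=1 g(9,-7)=7 g(9,-5)=20 g(9,-3)=28 g(9,-1)=14 g(9,1)=14 g(9,3)=28 g(9,5)=20 g(9,7)=7 g(9,9)=1
t=10: g(10,-10)=1 g(10,-8)=8 g(10,-6)=27 g(10,-4)=48 g(10,-2)=42 g(10,2)=42 g(10,4)=48 g(10,6)=27 g(10,8)=8 g(10,10)=1
t=11: g(11,-11)=1 g(11,-9)=9 g(11,-7)=35 g(11,-5)=75 g(11,-3)=90 g(11,-1)=42 g(11,1)=42 g(11,3)=90 g(11,5)=75 g(11,7)=35 g(11,9)=9 g(11,11)=1
t=12: g(12,-12)=1 g(12,-10)=10 g(12,-8)=44 g(12,-6)=110 g(12,-4)=165 g(12,-2)=132 g(12,2)=132 g(12,4)=165 g(12,6)=110 g(12,8)=44 g(12,10)=10 g(12,12)=1
Paths never hitting 0: Σ_s g(12,s) = 924
Paths hitting 0: 2^12 - 924 = 3172
P = 3172/4096 = 793/1024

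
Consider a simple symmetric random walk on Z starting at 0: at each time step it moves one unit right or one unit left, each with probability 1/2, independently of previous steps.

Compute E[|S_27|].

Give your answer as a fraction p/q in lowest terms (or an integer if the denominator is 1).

S_27 takes values m ≡ 1 (mod 2) with |m| ≤ 27; P(S_27=m) = C(27,(27+m)/2)/2^27.
Total paths: 2^27 = 134217728
Distribution: P(S=-27)=1/134217728, P(S=-25)=27/134217728, P(S=-23)=351/134217728, P(S=-21)=2925/134217728, P(S=-19)=17550/134217728, P(S=-17)=80730/134217728, P(S=-15)=296010/134217728, P(S=-13)=888030/134217728, P(S=-11)=2220075/134217728, P(S=-9)=4686825/134217728, P(S=-7)=8436285/134217728, P(S=-5)=13037895/134217728, P(S=-3)=17383860/134217728, P(S=-1)=20058300/134217728, P(S=1)=20058300/134217728, P(S=3)=17383860/134217728, P(S=5)=13037895/134217728, P(S=7)=8436285/134217728, P(S=9)=4686825/134217728, P(S=11)=2220075/134217728, P(S=13)=888030/134217728, P(S=15)=296010/134217728, P(S=17)=80730/134217728, P(S=19)=17550/134217728, P(S=21)=2925/134217728, P(S=23)=351/134217728, P(S=25)=27/134217728, P(S=27)=1/134217728
E[|S_27|] = Σ_m |m|·P(S_27=m) = 561632400/134217728 = 35102025/8388608

Answer: 35102025/8388608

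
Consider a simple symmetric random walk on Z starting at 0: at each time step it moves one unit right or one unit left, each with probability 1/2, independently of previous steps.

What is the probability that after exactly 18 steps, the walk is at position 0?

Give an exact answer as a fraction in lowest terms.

Answer: 12155/65536

Derivation:
To return to 0 after 18 steps: need exactly 9 steps of +1 and 9 of -1.
Favorable paths: C(18,9) = 48620
Total paths: 2^18 = 262144
P = 48620/262144 = 12155/65536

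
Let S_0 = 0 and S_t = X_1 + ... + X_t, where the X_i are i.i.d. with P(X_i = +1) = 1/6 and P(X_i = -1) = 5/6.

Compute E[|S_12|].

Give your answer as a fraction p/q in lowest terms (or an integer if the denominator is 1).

Answer: 121020773/15116544

Derivation:
S_12 takes values m ≡ 0 (mod 2) with |m| ≤ 12; P(S_12=m) = C(12,(12+m)/2) · (1/6)^((12+m)/2) · (5/6)^((12-m)/2).
Distribution: P(S=-12)=244140625/2176782336, P(S=-10)=48828125/181398528, P(S=-8)=107421875/362797056, P(S=-6)=107421875/544195584, P(S=-4)=21484375/241864704, P(S=-2)=859375/30233088, P(S=0)=1203125/181398528, P(S=2)=34375/30233088, P(S=4)=34375/241864704, P(S=6)=6875/544195584, P(S=8)=275/362797056, P(S=10)=5/181398528, P(S=12)=1/2176782336
E[|S_12|] = Σ_m |m|·P(S_12=m) = 121020773/15116544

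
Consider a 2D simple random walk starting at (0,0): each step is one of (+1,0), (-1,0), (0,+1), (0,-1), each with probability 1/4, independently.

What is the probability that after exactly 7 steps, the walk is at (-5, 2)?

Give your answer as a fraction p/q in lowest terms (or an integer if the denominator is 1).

Let h be the number of horizontal steps (so 7-h are vertical). To end at (-5,2) need (h-5)/2 right-steps and ((7-h)+2)/2 up-steps.
Sum over h with 5 ≤ h ≤ 5, h ≡ 1 (mod 2), 7-h ≡ 0 (mod 2):
h=5: C(7,5)·C(5,0)·C(2,2) = 21·1·1 = 21
Total favorable: 21
Total paths: 4^7 = 16384
P = 21/16384 = 21/16384

Answer: 21/16384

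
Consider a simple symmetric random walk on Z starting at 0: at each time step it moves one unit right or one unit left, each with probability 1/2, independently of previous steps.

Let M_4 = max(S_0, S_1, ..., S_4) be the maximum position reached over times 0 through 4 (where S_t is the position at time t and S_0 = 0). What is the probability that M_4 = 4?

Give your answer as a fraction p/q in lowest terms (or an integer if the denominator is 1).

Let M_4 = max(S_0,...,S_4). Use the reflection principle: for j ≥ 1, #{paths with M_4 ≥ j} = #{S_4 ≥ j} + #{S_4 ≥ j+1}.
By reflection, #{M_4 ≥ 4} = #{S_4 ≥ 4} + #{S_4 ≥ 5} = 1 + 0 = 1.
#{M_4 ≥ 5} = #{S_4 ≥ 5} + #{S_4 ≥ 6} = 0 + 0 = 0.
#{M_4 = 4} = 1 - 0 = 1.
P(M_4 = 4) = 1/16 = 1/16

Answer: 1/16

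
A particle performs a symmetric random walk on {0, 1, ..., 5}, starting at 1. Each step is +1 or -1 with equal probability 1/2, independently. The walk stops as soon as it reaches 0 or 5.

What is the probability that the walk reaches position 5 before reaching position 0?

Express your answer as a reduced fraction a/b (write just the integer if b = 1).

Answer: 1/5

Derivation:
Symmetric walk (p = 1/2): the harmonic-function argument gives P(hit 5 before 0 | start at 1) = a/N.
P = 1/5 = 1/5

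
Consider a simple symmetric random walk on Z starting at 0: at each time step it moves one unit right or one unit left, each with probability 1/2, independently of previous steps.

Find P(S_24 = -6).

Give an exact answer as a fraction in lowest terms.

To reach position -6 after 24 steps: need 9 steps of +1 and 15 of -1.
Favorable paths: C(24,9) = 1307504
Total paths: 2^24 = 16777216
P = 1307504/16777216 = 81719/1048576

Answer: 81719/1048576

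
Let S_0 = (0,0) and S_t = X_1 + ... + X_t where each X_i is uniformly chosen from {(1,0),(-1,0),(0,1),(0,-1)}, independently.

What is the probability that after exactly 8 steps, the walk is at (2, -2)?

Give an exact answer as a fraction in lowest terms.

Let h be the number of horizontal steps (so 8-h are vertical). To end at (2,-2) need (h+2)/2 right-steps and ((8-h)-2)/2 up-steps.
Sum over h with 2 ≤ h ≤ 6, h ≡ 0 (mod 2), 8-h ≡ 0 (mod 2):
h=2: C(8,2)·C(2,2)·C(6,2) = 28·1·15 = 420
h=4: C(8,4)·C(4,3)·C(4,1) = 70·4·4 = 1120
h=6: C(8,6)·C(6,4)·C(2,0) = 28·15·1 = 420
Total favorable: 1960
Total paths: 4^8 = 65536
P = 1960/65536 = 245/8192

Answer: 245/8192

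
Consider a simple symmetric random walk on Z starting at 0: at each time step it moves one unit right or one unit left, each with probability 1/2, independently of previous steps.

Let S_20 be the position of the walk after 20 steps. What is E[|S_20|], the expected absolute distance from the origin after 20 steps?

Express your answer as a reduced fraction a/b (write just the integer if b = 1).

Answer: 230945/65536

Derivation:
S_20 takes values m ≡ 0 (mod 2) with |m| ≤ 20; P(S_20=m) = C(20,(20+m)/2)/2^20.
Total paths: 2^20 = 1048576
Distribution: P(S=-20)=1/1048576, P(S=-18)=20/1048576, P(S=-16)=190/1048576, P(S=-14)=1140/1048576, P(S=-12)=4845/1048576, P(S=-10)=15504/1048576, P(S=-8)=38760/1048576, P(S=-6)=77520/1048576, P(S=-4)=125970/1048576, P(S=-2)=167960/1048576, P(S=0)=184756/1048576, P(S=2)=167960/1048576, P(S=4)=125970/1048576, P(S=6)=77520/1048576, P(S=8)=38760/1048576, P(S=10)=15504/1048576, P(S=12)=4845/1048576, P(S=14)=1140/1048576, P(S=16)=190/1048576, P(S=18)=20/1048576, P(S=20)=1/1048576
E[|S_20|] = Σ_m |m|·P(S_20=m) = 3695120/1048576 = 230945/65536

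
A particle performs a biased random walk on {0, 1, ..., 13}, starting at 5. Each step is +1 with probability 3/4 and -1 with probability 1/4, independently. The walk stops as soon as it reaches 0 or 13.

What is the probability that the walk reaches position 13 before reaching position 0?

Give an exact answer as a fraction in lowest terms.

Answer: 793881/797161

Derivation:
Biased walk: p = 3/4, q = 1/4, r = q/p = 1/3
Gambler's ruin: P(hit 13 before 0 | start at 5) = (1 - r^a)/(1 - r^N)
r^5 = 1/243; r^13 = 1/1594323
P = (1 - 1/243) / (1 - 1/1594323) = 242/243 / 1594322/1594323 = 793881/797161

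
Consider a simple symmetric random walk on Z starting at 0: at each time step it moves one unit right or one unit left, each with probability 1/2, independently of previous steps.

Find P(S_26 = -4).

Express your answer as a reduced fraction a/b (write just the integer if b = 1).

Answer: 482885/4194304

Derivation:
To reach position -4 after 26 steps: need 11 steps of +1 and 15 of -1.
Favorable paths: C(26,11) = 7726160
Total paths: 2^26 = 67108864
P = 7726160/67108864 = 482885/4194304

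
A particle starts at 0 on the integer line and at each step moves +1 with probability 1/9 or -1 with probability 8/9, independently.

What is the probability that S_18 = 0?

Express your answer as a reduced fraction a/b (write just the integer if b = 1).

To be at 0 after 18 steps: need exactly 9 steps of +1 and 9 of -1.
Number of such sequences: C(18,9) = 48620
Each has probability (1/9)^9 · (8/9)^9 = 134217728/150094635296999121
P = 48620 · 134217728/150094635296999121 = 6525665935360/150094635296999121

Answer: 6525665935360/150094635296999121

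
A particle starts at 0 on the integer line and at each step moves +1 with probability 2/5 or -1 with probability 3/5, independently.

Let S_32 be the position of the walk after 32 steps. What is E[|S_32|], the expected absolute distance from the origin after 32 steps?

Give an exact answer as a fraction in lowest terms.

Answer: 33002743710574823535904/4656612873077392578125

Derivation:
S_32 takes values m ≡ 0 (mod 2) with |m| ≤ 32; P(S_32=m) = C(32,(32+m)/2) · (2/5)^((32+m)/2) · (3/5)^((32-m)/2).
Distribution: P(S=-32)=1853020188851841/23283064365386962890625, P(S=-30)=39531097362172608/23283064365386962890625, P(S=-28)=408488006075783616/23283064365386962890625, P(S=-26)=544650674767711488/4656612873077392578125, P(S=-24)=2632478261377272192/4656612873077392578125, P(S=-22)=49139594212375747584/23283064365386962890625, P(S=-20)=147418782637127242752/23283064365386962890625, P(S=-18)=365036985577648410624/23283064365386962890625, P(S=-16)=30419748798137367552/931322574615478515625, P(S=-14)=54079553418910875648/931322574615478515625, P(S=-12)=414609909544983379968/4656612873077392578125, P(S=-10)=552813212726644506624/4656612873077392578125, P(S=-8)=644948748181085257728/4656612873077392578125, P(S=-6)=132297179114068770816/931322574615478515625, P(S=-4)=119697447769871745024/931322574615478515625, P(S=-2)=478789791079486980096/4656612873077392578125, P(S=0)=339142768681303277568/4656612873077392578125, P(S=2)=212795462701994213376/4656612873077392578125, P(S=4)=23643940300221579264/931322574615478515625, P(S=6)=11614567165021126656/931322574615478515625, P(S=8)=25164895524212441088/4656612873077392578125, P(S=10)=9586626866366644224/4656612873077392578125, P(S=12)=3195542288788881408/4656612873077392578125, P(S=14)=185248828335587328/931322574615478515625, P(S=16)=46312207083896832/931322574615478515625, P(S=18)=246998437780783104/23283064365386962890625, P(S=20)=44333052935012352/23283064365386962890625, P(S=22)=6567859694075904/23283064365386962890625, P(S=24)=156377611763712/4656612873077392578125, P(S=26)=14379550507008/4656612873077392578125, P(S=28)=4793183502336/23283064365386962890625, P(S=30)=206158430208/23283064365386962890625, P(S=32)=4294967296/23283064365386962890625
E[|S_32|] = Σ_m |m|·P(S_32=m) = 33002743710574823535904/4656612873077392578125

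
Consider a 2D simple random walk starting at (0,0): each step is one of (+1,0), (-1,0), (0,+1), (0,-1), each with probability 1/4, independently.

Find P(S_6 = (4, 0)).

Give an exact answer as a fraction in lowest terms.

Answer: 9/1024

Derivation:
Let h be the number of horizontal steps (so 6-h are vertical). To end at (4,0) need (h+4)/2 right-steps and ((6-h)+0)/2 up-steps.
Sum over h with 4 ≤ h ≤ 6, h ≡ 0 (mod 2), 6-h ≡ 0 (mod 2):
h=4: C(6,4)·C(4,4)·C(2,1) = 15·1·2 = 30
h=6: C(6,6)·C(6,5)·C(0,0) = 1·6·1 = 6
Total favorable: 36
Total paths: 4^6 = 4096
P = 36/4096 = 9/1024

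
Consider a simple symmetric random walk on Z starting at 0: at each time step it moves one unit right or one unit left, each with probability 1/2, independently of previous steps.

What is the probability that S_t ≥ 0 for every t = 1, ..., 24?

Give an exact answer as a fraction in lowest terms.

Let f(t,s) = #length-t paths at position s with S_1..S_t all ≥ 0.
f(t,s) = f(t-1,s-1) + f(t-1,s+1) for s ≥ 0; f(t,s) = 0 for s < 0.
t=0: f(0,0)=1
t=1: f(1,1)=1
t=2: f(2,0)=1 f(2,2)=1
t=3: f(3,1)=2 f(3,3)=1
t=4: f(4,0)=2 f(4,2)=3 f(4,4)=1
t=5: f(5,1)=5 f(5,3)=4 f(5,5)=1
t=6: f(6,0)=5 f(6,2)=9 f(6,4)=5 f(6,6)=1
t=7: f(7,1)=14 f(7,3)=14 f(7,5)=6 f(7,7)=1
t=8: f(8,0)=14 f(8,2)=28 f(8,4)=20 f(8,6)=7 f(8,8)=1
t=9: f(9,1)=42 f(9,3)=48 f(9,5)=27 f(9,7)=8 f(9,9)=1
t=10: f(10,0)=42 f(10,2)=90 f(10,4)=75 f(10,6)=35 f(10,8)=9 f(10,10)=1
t=11: f(11,1)=132 f(11,3)=165 f(11,5)=110 f(11,7)=44 f(11,9)=10 f(11,11)=1
t=12: f(12,0)=132 f(12,2)=297 f(12,4)=275 f(12,6)=154 f(12,8)=54 f(12,10)=11 f(12,12)=1
t=13: f(13,1)=429 f(13,3)=572 f(13,5)=429 f(13,7)=208 f(13,9)=65 f(13,11)=12 f(13,13)=1
t=14: f(14,0)=429 f(14,2)=1001 f(14,4)=1001 f(14,6)=637 f(14,8)=273 f(14,10)=77 f(14,12)=13 f(14,14)=1
t=15: f(15,1)=1430 f(15,3)=2002 f(15,5)=1638 f(15,7)=910 f(15,9)=350 f(15,11)=90 f(15,13)=14 f(15,15)=1
t=16: f(16,0)=1430 f(16,2)=3432 f(16,4)=3640 f(16,6)=2548 f(16,8)=1260 f(16,10)=440 f(16,12)=104 f(16,14)=15 f(16,16)=1
t=17: f(17,1)=4862 f(17,3)=7072 f(17,5)=6188 f(17,7)=3808 f(17,9)=1700 f(17,11)=544 f(17,13)=119 f(17,15)=16 f(17,17)=1
t=18: f(18,0)=4862 f(18,2)=11934 f(18,4)=13260 f(18,6)=9996 f(18,8)=5508 f(18,10)=2244 f(18,12)=663 f(18,14)=135 f(18,16)=17 f(18,18)=1
t=19: f(19,1)=16796 f(19,3)=25194 f(19,5)=23256 f(19,7)=15504 f(19,9)=7752 f(19,11)=2907 f(19,13)=798 f(19,15)=152 f(19,17)=18 f(19,19)=1
t=20: f(20,0)=16796 f(20,2)=41990 f(20,4)=48450 f(20,6)=38760 f(20,8)=23256 f(20,10)=10659 f(20,12)=3705 f(20,14)=950 f(20,16)=170 f(20,18)=19 f(20,20)=1
t=21: f(21,1)=58786 f(21,3)=90440 f(21,5)=87210 f(21,7)=62016 f(21,9)=33915 f(21,11)=14364 f(21,13)=4655 f(21,15)=1120 f(21,17)=189 f(21,19)=20 f(21,21)=1
t=22: f(22,0)=58786 f(22,2)=149226 f(22,4)=177650 f(22,6)=149226 f(22,8)=95931 f(22,10)=48279 f(22,12)=19019 f(22,14)=5775 f(22,16)=1309 f(22,18)=209 f(22,20)=21 f(22,22)=1
t=23: f(23,1)=208012 f(23,3)=326876 f(23,5)=326876 f(23,7)=245157 f(23,9)=144210 f(23,11)=67298 f(23,13)=24794 f(23,15)=7084 f(23,17)=1518 f(23,19)=230 f(23,21)=22 f(23,23)=1
t=24: f(24,0)=208012 f(24,2)=534888 f(24,4)=653752 f(24,6)=572033 f(24,8)=389367 f(24,10)=211508 f(24,12)=92092 f(24,14)=31878 f(24,16)=8602 f(24,18)=1748 f(24,20)=252 f(24,22)=23 f(24,24)=1
Σ_s f(24,s) = 2704156
P = 2704156/16777216 = 676039/4194304

Answer: 676039/4194304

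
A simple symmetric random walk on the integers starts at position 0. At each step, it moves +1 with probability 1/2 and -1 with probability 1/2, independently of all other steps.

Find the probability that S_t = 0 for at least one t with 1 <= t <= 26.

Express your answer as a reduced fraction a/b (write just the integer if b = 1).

Count via complement. Let g(t,s) = #length-t paths at position s with S_1..S_t all ≠ 0.
g(t,s) = g(t-1,s-1) + g(t-1,s+1) for s ≠ 0; g(t,0) = 0.
t=0: g(0,0)=1
t=1: g(1,-1)=1 g(1,1)=1
t=2: g(2,-2)=1 g(2,2)=1
t=3: g(3,-3)=1 g(3,-1)=1 g(3,1)=1 g(3,3)=1
t=4: g(4,-4)=1 g(4,-2)=2 g(4,2)=2 g(4,4)=1
t=5: g(5,-5)=1 g(5,-3)=3 g(5,-1)=2 g(5,1)=2 g(5,3)=3 g(5,5)=1
t=6: g(6,-6)=1 g(6,-4)=4 g(6,-2)=5 g(6,2)=5 g(6,4)=4 g(6,6)=1
t=7: g(7,-7)=1 g(7,-5)=5 g(7,-3)=9 g(7,-1)=5 g(7,1)=5 g(7,3)=9 g(7,5)=5 g(7,7)=1
t=8: g(8,-8)=1 g(8,-6)=6 g(8,-4)=14 g(8,-2)=14 g(8,2)=14 g(8,4)=14 g(8,6)=6 g(8,8)=1
t=9: g(9,-9)=1 g(9,-7)=7 g(9,-5)=20 g(9,-3)=28 g(9,-1)=14 g(9,1)=14 g(9,3)=28 g(9,5)=20 g(9,7)=7 g(9,9)=1
t=10: g(10,-10)=1 g(10,-8)=8 g(10,-6)=27 g(10,-4)=48 g(10,-2)=42 g(10,2)=42 g(10,4)=48 g(10,6)=27 g(10,8)=8 g(10,10)=1
t=11: g(11,-11)=1 g(11,-9)=9 g(11,-7)=35 g(11,-5)=75 g(11,-3)=90 g(11,-1)=42 g(11,1)=42 g(11,3)=90 g(11,5)=75 g(11,7)=35 g(11,9)=9 g(11,11)=1
t=12: g(12,-12)=1 g(12,-10)=10 g(12,-8)=44 g(12,-6)=110 g(12,-4)=165 g(12,-2)=132 g(12,2)=132 g(12,4)=165 g(12,6)=110 g(12,8)=44 g(12,10)=10 g(12,12)=1
t=13: g(13,-13)=1 g(13,-11)=11 g(13,-9)=54 g(13,-7)=154 g(13,-5)=275 g(13,-3)=297 g(13,-1)=132 g(13,1)=132 g(13,3)=297 g(13,5)=275 g(13,7)=154 g(13,9)=54 g(13,11)=11 g(13,13)=1
t=14: g(14,-14)=1 g(14,-12)=12 g(14,-10)=65 g(14,-8)=208 g(14,-6)=429 g(14,-4)=572 g(14,-2)=429 g(14,2)=429 g(14,4)=572 g(14,6)=429 g(14,8)=208 g(14,10)=65 g(14,12)=12 g(14,14)=1
t=15: g(15,-15)=1 g(15,-13)=13 g(15,-11)=77 g(15,-9)=273 g(15,-7)=637 g(15,-5)=1001 g(15,-3)=1001 g(15,-1)=429 g(15,1)=429 g(15,3)=1001 g(15,5)=1001 g(15,7)=637 g(15,9)=273 g(15,11)=77 g(15,13)=13 g(15,15)=1
t=16: g(16,-16)=1 g(16,-14)=14 g(16,-12)=90 g(16,-10)=350 g(16,-8)=910 g(16,-6)=1638 g(16,-4)=2002 g(16,-2)=1430 g(16,2)=1430 g(16,4)=2002 g(16,6)=1638 g(16,8)=910 g(16,10)=350 g(16,12)=90 g(16,14)=14 g(16,16)=1
t=17: g(17,-17)=1 g(17,-15)=15 g(17,-13)=104 g(17,-11)=440 g(17,-9)=1260 g(17,-7)=2548 g(17,-5)=3640 g(17,-3)=3432 g(17,-1)=1430 g(17,1)=1430 g(17,3)=3432 g(17,5)=3640 g(17,7)=2548 g(17,9)=1260 g(17,11)=440 g(17,13)=104 g(17,15)=15 g(17,17)=1
t=18: g(18,-18)=1 g(18,-16)=16 g(18,-14)=119 g(18,-12)=544 g(18,-10)=1700 g(18,-8)=3808 g(18,-6)=6188 g(18,-4)=7072 g(18,-2)=4862 g(18,2)=4862 g(18,4)=7072 g(18,6)=6188 g(18,8)=3808 g(18,10)=1700 g(18,12)=544 g(18,14)=119 g(18,16)=16 g(18,18)=1
t=19: g(19,-19)=1 g(19,-17)=17 g(19,-15)=135 g(19,-13)=663 g(19,-11)=2244 g(19,-9)=5508 g(19,-7)=9996 g(19,-5)=13260 g(19,-3)=11934 g(19,-1)=4862 g(19,1)=4862 g(19,3)=11934 g(19,5)=13260 g(19,7)=9996 g(19,9)=5508 g(19,11)=2244 g(19,13)=663 g(19,15)=135 g(19,17)=17 g(19,19)=1
t=20: g(20,-20)=1 g(20,-18)=18 g(20,-16)=152 g(20,-14)=798 g(20,-12)=2907 g(20,-10)=7752 g(20,-8)=15504 g(20,-6)=23256 g(20,-4)=25194 g(20,-2)=16796 g(20,2)=16796 g(20,4)=25194 g(20,6)=23256 g(20,8)=15504 g(20,10)=7752 g(20,12)=2907 g(20,14)=798 g(20,16)=152 g(20,18)=18 g(20,20)=1
t=21: g(21,-21)=1 g(21,-19)=19 g(21,-17)=170 g(21,-15)=950 g(21,-13)=3705 g(21,-11)=10659 g(21,-9)=23256 g(21,-7)=38760 g(21,-5)=48450 g(21,-3)=41990 g(21,-1)=16796 g(21,1)=16796 g(21,3)=41990 g(21,5)=48450 g(21,7)=38760 g(21,9)=23256 g(21,11)=10659 g(21,13)=3705 g(21,15)=950 g(21,17)=170 g(21,19)=19 g(21,21)=1
t=22: g(22,-22)=1 g(22,-20)=20 g(22,-18)=189 g(22,-16)=1120 g(22,-14)=4655 g(22,-12)=14364 g(22,-10)=33915 g(22,-8)=62016 g(22,-6)=87210 g(22,-4)=90440 g(22,-2)=58786 g(22,2)=58786 g(22,4)=90440 g(22,6)=87210 g(22,8)=62016 g(22,10)=33915 g(22,12)=14364 g(22,14)=4655 g(22,16)=1120 g(22,18)=189 g(22,20)=20 g(22,22)=1
t=23: g(23,-23)=1 g(23,-21)=21 g(23,-19)=209 g(23,-17)=1309 g(23,-15)=5775 g(23,-13)=19019 g(23,-11)=48279 g(23,-9)=95931 g(23,-7)=149226 g(23,-5)=177650 g(23,-3)=149226 g(23,-1)=58786 g(23,1)=58786 g(23,3)=149226 g(23,5)=177650 g(23,7)=149226 g(23,9)=95931 g(23,11)=48279 g(23,13)=19019 g(23,15)=5775 g(23,17)=1309 g(23,19)=209 g(23,21)=21 g(23,23)=1
t=24: g(24,-24)=1 g(24,-22)=22 g(24,-20)=230 g(24,-18)=1518 g(24,-16)=7084 g(24,-14)=24794 g(24,-12)=67298 g(24,-10)=144210 g(24,-8)=245157 g(24,-6)=326876 g(24,-4)=326876 g(24,-2)=208012 g(24,2)=208012 g(24,4)=326876 g(24,6)=326876 g(24,8)=245157 g(24,10)=144210 g(24,12)=67298 g(24,14)=24794 g(24,16)=7084 g(24,18)=1518 g(24,20)=230 g(24,22)=22 g(24,24)=1
t=25: g(25,-25)=1 g(25,-23)=23 g(25,-21)=252 g(25,-19)=1748 g(25,-17)=8602 g(25,-15)=31878 g(25,-13)=92092 g(25,-11)=211508 g(25,-9)=389367 g(25,-7)=572033 g(25,-5)=653752 g(25,-3)=534888 g(25,-1)=208012 g(25,1)=208012 g(25,3)=534888 g(25,5)=653752 g(25,7)=572033 g(25,9)=389367 g(25,11)=211508 g(25,13)=92092 g(25,15)=31878 g(25,17)=8602 g(25,19)=1748 g(25,21)=252 g(25,23)=23 g(25,25)=1
t=26: g(26,-26)=1 g(26,-24)=24 g(26,-22)=275 g(26,-20)=2000 g(26,-18)=10350 g(26,-16)=40480 g(26,-14)=123970 g(26,-12)=303600 g(26,-10)=600875 g(26,-8)=961400 g(26,-6)=1225785 g(26,-4)=1188640 g(26,-2)=742900 g(26,2)=742900 g(26,4)=1188640 g(26,6)=1225785 g(26,8)=961400 g(26,10)=600875 g(26,12)=303600 g(26,14)=123970 g(26,16)=40480 g(26,18)=10350 g(26,20)=2000 g(26,22)=275 g(26,24)=24 g(26,26)=1
Paths never hitting 0: Σ_s g(26,s) = 10400600
Paths hitting 0: 2^26 - 10400600 = 56708264
P = 56708264/67108864 = 7088533/8388608

Answer: 7088533/8388608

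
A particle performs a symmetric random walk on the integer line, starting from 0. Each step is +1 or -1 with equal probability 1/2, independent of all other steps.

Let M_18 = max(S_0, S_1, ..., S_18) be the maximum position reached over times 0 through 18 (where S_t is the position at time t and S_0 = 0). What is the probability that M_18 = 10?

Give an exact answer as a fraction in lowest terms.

Answer: 765/65536

Derivation:
Let M_18 = max(S_0,...,S_18). Use the reflection principle: for j ≥ 1, #{paths with M_18 ≥ j} = #{S_18 ≥ j} + #{S_18 ≥ j+1}.
By reflection, #{M_18 ≥ 10} = #{S_18 ≥ 10} + #{S_18 ≥ 11} = 4048 + 988 = 5036.
#{M_18 ≥ 11} = #{S_18 ≥ 11} + #{S_18 ≥ 12} = 988 + 988 = 1976.
#{M_18 = 10} = 5036 - 1976 = 3060.
P(M_18 = 10) = 3060/262144 = 765/65536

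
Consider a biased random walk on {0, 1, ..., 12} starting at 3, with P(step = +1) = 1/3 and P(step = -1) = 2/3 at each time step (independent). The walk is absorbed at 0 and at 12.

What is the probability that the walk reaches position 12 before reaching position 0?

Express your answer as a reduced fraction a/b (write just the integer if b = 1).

Biased walk: p = 1/3, q = 2/3, r = q/p = 2
Gambler's ruin: P(hit 12 before 0 | start at 3) = (1 - r^a)/(1 - r^N)
r^3 = 8; r^12 = 4096
P = (1 - 8) / (1 - 4096) = -7 / -4095 = 1/585

Answer: 1/585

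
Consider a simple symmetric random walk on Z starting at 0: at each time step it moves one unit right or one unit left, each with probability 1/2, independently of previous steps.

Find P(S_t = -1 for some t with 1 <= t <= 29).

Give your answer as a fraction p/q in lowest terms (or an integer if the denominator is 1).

Count via complement. Let g(t,s) = #length-t paths at position s with S_1..S_t all ≠ -1.
g(t,s) = g(t-1,s-1) + g(t-1,s+1) for s ≠ -1; g(t,-1) = 0.
t=0: g(0,0)=1
t=1: g(1,1)=1
t=2: g(2,0)=1 g(2,2)=1
t=3: g(3,1)=2 g(3,3)=1
t=4: g(4,0)=2 g(4,2)=3 g(4,4)=1
t=5: g(5,1)=5 g(5,3)=4 g(5,5)=1
t=6: g(6,0)=5 g(6,2)=9 g(6,4)=5 g(6,6)=1
t=7: g(7,1)=14 g(7,3)=14 g(7,5)=6 g(7,7)=1
t=8: g(8,0)=14 g(8,2)=28 g(8,4)=20 g(8,6)=7 g(8,8)=1
t=9: g(9,1)=42 g(9,3)=48 g(9,5)=27 g(9,7)=8 g(9,9)=1
t=10: g(10,0)=42 g(10,2)=90 g(10,4)=75 g(10,6)=35 g(10,8)=9 g(10,10)=1
t=11: g(11,1)=132 g(11,3)=165 g(11,5)=110 g(11,7)=44 g(11,9)=10 g(11,11)=1
t=12: g(12,0)=132 g(12,2)=297 g(12,4)=275 g(12,6)=154 g(12,8)=54 g(12,10)=11 g(12,12)=1
t=13: g(13,1)=429 g(13,3)=572 g(13,5)=429 g(13,7)=208 g(13,9)=65 g(13,11)=12 g(13,13)=1
t=14: g(14,0)=429 g(14,2)=1001 g(14,4)=1001 g(14,6)=637 g(14,8)=273 g(14,10)=77 g(14,12)=13 g(14,14)=1
t=15: g(15,1)=1430 g(15,3)=2002 g(15,5)=1638 g(15,7)=910 g(15,9)=350 g(15,11)=90 g(15,13)=14 g(15,15)=1
t=16: g(16,0)=1430 g(16,2)=3432 g(16,4)=3640 g(16,6)=2548 g(16,8)=1260 g(16,10)=440 g(16,12)=104 g(16,14)=15 g(16,16)=1
t=17: g(17,1)=4862 g(17,3)=7072 g(17,5)=6188 g(17,7)=3808 g(17,9)=1700 g(17,11)=544 g(17,13)=119 g(17,15)=16 g(17,17)=1
t=18: g(18,0)=4862 g(18,2)=11934 g(18,4)=13260 g(18,6)=9996 g(18,8)=5508 g(18,10)=2244 g(18,12)=663 g(18,14)=135 g(18,16)=17 g(18,18)=1
t=19: g(19,1)=16796 g(19,3)=25194 g(19,5)=23256 g(19,7)=15504 g(19,9)=7752 g(19,11)=2907 g(19,13)=798 g(19,15)=152 g(19,17)=18 g(19,19)=1
t=20: g(20,0)=16796 g(20,2)=41990 g(20,4)=48450 g(20,6)=38760 g(20,8)=23256 g(20,10)=10659 g(20,12)=3705 g(20,14)=950 g(20,16)=170 g(20,18)=19 g(20,20)=1
t=21: g(21,1)=58786 g(21,3)=90440 g(21,5)=87210 g(21,7)=62016 g(21,9)=33915 g(21,11)=14364 g(21,13)=4655 g(21,15)=1120 g(21,17)=189 g(21,19)=20 g(21,21)=1
t=22: g(22,0)=58786 g(22,2)=149226 g(22,4)=177650 g(22,6)=149226 g(22,8)=95931 g(22,10)=48279 g(22,12)=19019 g(22,14)=5775 g(22,16)=1309 g(22,18)=209 g(22,20)=21 g(22,22)=1
t=23: g(23,1)=208012 g(23,3)=326876 g(23,5)=326876 g(23,7)=245157 g(23,9)=144210 g(23,11)=67298 g(23,13)=24794 g(23,15)=7084 g(23,17)=1518 g(23,19)=230 g(23,21)=22 g(23,23)=1
t=24: g(24,0)=208012 g(24,2)=534888 g(24,4)=653752 g(24,6)=572033 g(24,8)=389367 g(24,10)=211508 g(24,12)=92092 g(24,14)=31878 g(24,16)=8602 g(24,18)=1748 g(24,20)=252 g(24,22)=23 g(24,24)=1
t=25: g(25,1)=742900 g(25,3)=1188640 g(25,5)=1225785 g(25,7)=961400 g(25,9)=600875 g(25,11)=303600 g(25,13)=123970 g(25,15)=40480 g(25,17)=10350 g(25,19)=2000 g(25,21)=275 g(25,23)=24 g(25,25)=1
t=26: g(26,0)=742900 g(26,2)=1931540 g(26,4)=2414425 g(26,6)=2187185 g(26,8)=1562275 g(26,10)=904475 g(26,12)=427570 g(26,14)=164450 g(26,16)=50830 g(26,18)=12350 g(26,20)=2275 g(26,22)=299 g(26,24)=25 g(26,26)=1
t=27: g(27,1)=2674440 g(27,3)=4345965 g(27,5)=4601610 g(27,7)=3749460 g(27,9)=2466750 g(27,11)=1332045 g(27,13)=592020 g(27,15)=215280 g(27,17)=63180 g(27,19)=14625 g(27,21)=2574 g(27,23)=324 g(27,25)=26 g(27,27)=1
t=28: g(28,0)=2674440 g(28,2)=7020405 g(28,4)=8947575 g(28,6)=8351070 g(28,8)=6216210 g(28,10)=3798795 g(28,12)=1924065 g(28,14)=807300 g(28,16)=278460 g(28,18)=77805 g(28,20)=17199 g(28,22)=2898 g(28,24)=350 g(28,26)=27 g(28,28)=1
t=29: g(29,1)=9694845 g(29,3)=15967980 g(29,5)=17298645 g(29,7)=14567280 g(29,9)=10015005 g(29,11)=5722860 g(29,13)=2731365 g(29,15)=1085760 g(29,17)=356265 g(29,19)=95004 g(29,21)=20097 g(29,23)=3248 g(29,25)=377 g(29,27)=28 g(29,29)=1
Paths never hitting -1: Σ_s g(29,s) = 77558760
Paths hitting -1: 2^29 - 77558760 = 459312152
P = 459312152/536870912 = 57414019/67108864

Answer: 57414019/67108864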